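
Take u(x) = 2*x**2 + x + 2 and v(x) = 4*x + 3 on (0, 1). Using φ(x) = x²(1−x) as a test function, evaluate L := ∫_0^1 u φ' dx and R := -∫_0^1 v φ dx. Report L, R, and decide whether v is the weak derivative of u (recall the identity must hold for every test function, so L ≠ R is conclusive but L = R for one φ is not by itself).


LHS = -17/60, RHS = -9/20. No, v is not the weak derivative of u.

u(x) = 2*x**2 + x + 2, classical derivative u'(x) = 4*x + 1.
φ(x) = x²(1−x), so φ'(x) = x*(2 - 3*x).
Note φ(0) = φ(1) = 0, so the boundary term u·φ vanishes.
LHS = ∫_0^1 u(x) φ'(x) dx = ∫_0^1 (-6*x^4 + x^3 - 4*x^2 + 4*x) dx. Term by term:
  ∫_0^1 -6*x^4 dx = -6/5;  ∫_0^1 x^3 dx = 1/4;  ∫_0^1 -4*x^2 dx = -4/3;
  ∫_0^1 4*x dx = 2.
Sum: -6/5 + 1/4 − 4/3 + 2 = -17/60.
So LHS = -17/60.
∫_0^1 v(x) φ(x) dx = ∫_0^1 (-4*x^4 + x^3 + 3*x^2) dx. Term by term:
  ∫_0^1 -4*x^4 dx = -4/5;  ∫_0^1 x^3 dx = 1/4;  ∫_0^1 3*x^2 dx = 1.
Sum: -4/5 + 1/4 + 1 = 9/20.
So RHS = -∫_0^1 v(x) φ(x) dx = -9/20.
LHS − RHS = 1/6 ≠ 0, so the identity fails.
(For a valid weak derivative the identity must hold for EVERY test function, in particular this one. The failure shows v is NOT the weak derivative of u.)
Correct weak derivative would be u'(x) = 4*x + 1.


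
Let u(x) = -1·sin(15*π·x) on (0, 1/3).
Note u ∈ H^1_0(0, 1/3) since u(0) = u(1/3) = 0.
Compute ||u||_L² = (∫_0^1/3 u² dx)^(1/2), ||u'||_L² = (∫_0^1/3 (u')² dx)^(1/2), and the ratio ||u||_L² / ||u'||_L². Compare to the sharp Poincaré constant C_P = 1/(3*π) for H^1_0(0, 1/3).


||u||_L² / ||u'||_L² = 1/(15*π) < C_P = 1/(3*π).

u(x) = -1·sin(15*π·x), so u'(x) = -15*π*cos(15*π*x).
Writing u(x) = A·sin(kπx/L) with A = -1 and k = 5, use ∫_0^L sin²(kπx/L) dx = L/2 and ∫_0^L cos²(kπx/L) dx = L/2.
u² = 1·sin²(15*π·x) and (u')² = 225*π^2·cos²(15*π·x), and each of sin², cos² integrates to L/2 = 1/6 over (0, 1/3).
∫_0^1/3 u² dx = 1/6, so ||u||_L² = sqrt(6)/6.
∫_0^1/3 (u')² dx = 75*π^2/2, so ||u'||_L² = 5*sqrt(6)*π/2.
Ratio ||u||_L² / ||u'||_L² = 1/(15*π).
Sharp Poincaré constant on H^1_0(0, 1/3) is C_P = L/π = 1/(3*π), achieved by sin(3*π·x).
This is the k = 5 harmonic; the ratio L/(kπ) is strictly less than C_P = L/π, consistent with the sharp inequality ||u||_L² ≤ C_P ||u'||_L².


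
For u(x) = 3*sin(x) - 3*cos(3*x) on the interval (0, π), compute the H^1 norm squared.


||u||_{H^1(0,π)}^2 = 54*π

u'(x) = 9*sin(3*x) + 3*cos(x).
Expand u² and (u')² and integrate term by term on (0, π), using: for integers n ≥ 1, ∫_0^π sin²(nx) dx = ∫_0^π cos²(nx) dx = π/2; for n ≠ n', ∫_0^π sin(nx)sin(n'x) dx = ∫_0^π cos(nx)cos(n'x) dx = 0; and by product-to-sum, ∫_0^π sin(nx)cos(n'x) dx = ½∫_0^π [sin((n+n')x) + sin((n−n')x)] dx, which is 0 when n+n' is even and 2n/(n²−n'²) when n+n' is odd (it need not vanish on (0, π)).
  u² squared terms: (-3)²·∫cos(3x)² dx = 9·π/2 = 9*π/2;  (3)²·∫sin(x)² dx = 9·π/2 = 9*π/2.
  u² cross terms: 2·(-3)·(3)·∫cos(3x)·sin(x) dx = -18·(0) = 0.
  So ∫_0^π u² dx = 9*π/2 + 9*π/2 + 0 = 9*π.
  (u')² squared terms: (3)²·∫cos(x)² dx = 9·π/2 = 9*π/2;  (9)²·∫sin(3x)² dx = 81·π/2 = 81*π/2.
  (u')² cross terms: 2·(3)·(9)·∫cos(x)·sin(3x) dx = 54·(0) = 0.
  So ∫_0^π (u')² dx = 9*π/2 + 81*π/2 + 0 = 45*π.
||u||_{H^1}^2 = (9*π) + (45*π) = 54*π.


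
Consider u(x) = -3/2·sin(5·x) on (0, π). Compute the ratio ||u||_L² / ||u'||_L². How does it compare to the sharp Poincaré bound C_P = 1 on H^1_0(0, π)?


||u||_L² / ||u'||_L² = 1/5 < C_P = 1.

u(x) = -3/2·sin(5·x), so u'(x) = -15*cos(5*x)/2.
Writing u(x) = A·sin(kπx/L) with A = -3/2 and k = 5, use ∫_0^L sin²(kπx/L) dx = L/2 and ∫_0^L cos²(kπx/L) dx = L/2.
u² = 9/4·sin²(5·x) and (u')² = 225/4·cos²(5·x), and each of sin², cos² integrates to L/2 = π/2 over (0, π).
∫_0^π u² dx = 9*π/8, so ||u||_L² = 3*sqrt(2)*sqrt(π)/4.
∫_0^π (u')² dx = 225*π/8, so ||u'||_L² = 15*sqrt(2)*sqrt(π)/4.
Ratio ||u||_L² / ||u'||_L² = 1/5.
Sharp Poincaré constant on H^1_0(0, π) is C_P = L/π = 1, achieved by sin(x).
This is the k = 5 harmonic; the ratio L/(kπ) is strictly less than C_P = L/π, consistent with the sharp inequality ||u||_L² ≤ C_P ||u'||_L².


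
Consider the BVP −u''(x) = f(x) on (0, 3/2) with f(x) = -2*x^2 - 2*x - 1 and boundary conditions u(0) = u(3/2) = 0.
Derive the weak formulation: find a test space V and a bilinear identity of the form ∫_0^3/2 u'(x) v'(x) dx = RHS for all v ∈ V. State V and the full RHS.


V = H^1_0(0, 3/2) (so v(0) = v(3/2) = 0); weak form: ∫_0^3/2 u'v' dx = ∫_0^3/2 (-2*x^2 - 2*x - 1) v dx for all v ∈ V.

Multiply both sides by a test function v and integrate from 0 to 3/2:
  ∫_0^3/2 −u''(x) v(x) dx = ∫_0^3/2 f(x) v(x) dx.
Integrate the LHS by parts once:
  ∫_0^3/2 −u'' v dx = −[u'(x) v(x)]_0^3/2 + ∫_0^3/2 u'(x) v'(x) dx.
Thus ∫_0^3/2 u'(x) v'(x) dx = ∫_0^3/2 f(x) v(x) dx + [u'(x) v(x)]_0^3/2.
Choose V so that boundary terms are either known or forced to vanish.
u is Dirichlet: u(0) = u(3/2) = 0. Let V = H^1_0(0, 3/2); then v(0) = v(3/2) = 0, and [u' v]_0^3/2 = 0.
Weak formulation: find u (satisfying any essential BC) such that ∫_0^3/2 u'(x) v'(x) dx = ∫_0^3/2 f v dx for all v ∈ V.
Substituting f(x) = -2*x^2 - 2*x - 1, the right-hand side is ∫_0^3/2 (-2*x^2 - 2*x - 1) v dx.


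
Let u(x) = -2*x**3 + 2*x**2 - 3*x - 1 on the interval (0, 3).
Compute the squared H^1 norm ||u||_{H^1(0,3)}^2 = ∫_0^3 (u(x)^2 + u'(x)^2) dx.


||u||_{H^1}^2 = 74652/35

The H^1 norm (squared) on an interval (0, L) is
  ||u||_{H^1}^2 = ∫_0^L u(x)^2 dx + ∫_0^L u'(x)^2 dx.
Compute u'(x) = -6*x**2 + 4*x - 3.
Then u(x)^2 = 4*x**6 - 8*x**5 + 16*x**4 - 8*x**3 + 5*x**2 + 6*x + 1 and u'(x)^2 = 36*x**4 - 48*x**3 + 52*x**2 - 24*x + 9.
Integrate each monomial from 0 to 3 using ∫_0^3 c·x^n dx = c·3^(n+1)/(n+1):
  ∫_0^3 u(x)^2 dx = ∫_0^3 (4*x^6 - 8*x^5 + 16*x^4 - 8*x^3 + 5*x^2 + 6*x + 1) dx. Term by term:
    ∫_0^3 4*x^6 dx = 8748/7;  ∫_0^3 -8*x^5 dx = -972;  ∫_0^3 16*x^4 dx = 3888/5;
    ∫_0^3 -8*x^3 dx = -162;  ∫_0^3 5*x^2 dx = 45;  ∫_0^3 6*x dx = 27;
    ∫_0^3 1 dx = 3.
  Sum: 8748/7 − 972 + 3888/5 − 162 + 45 + 27 + 3 = 33891/35.
  ∫_0^3 u'(x)^2 dx = ∫_0^3 (36*x^4 - 48*x^3 + 52*x^2 - 24*x + 9) dx. Term by term:
    ∫_0^3 36*x^4 dx = 8748/5;  ∫_0^3 -48*x^3 dx = -972;  ∫_0^3 52*x^2 dx = 468;
    ∫_0^3 -24*x dx = -108;  ∫_0^3 9 dx = 27.
  Sum: 8748/5 − 972 + 468 − 108 + 27 = 5823/5.
Adding: ||u||_{H^1}^2 = 33891/35 + 5823/5 = 74652/35.


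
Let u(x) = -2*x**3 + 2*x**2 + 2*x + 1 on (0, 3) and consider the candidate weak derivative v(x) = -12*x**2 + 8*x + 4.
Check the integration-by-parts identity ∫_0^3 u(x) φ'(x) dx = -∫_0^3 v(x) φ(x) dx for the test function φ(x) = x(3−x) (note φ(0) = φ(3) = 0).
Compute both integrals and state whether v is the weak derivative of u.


LHS = 369/10, RHS = 369/5. No, v is not the weak derivative of u.

u(x) = -2*x**3 + 2*x**2 + 2*x + 1, classical derivative u'(x) = -6*x**2 + 4*x + 2.
φ(x) = x(3−x), so φ'(x) = 3 - 2*x.
Note φ(0) = φ(3) = 0, so the boundary term u·φ vanishes.
LHS = ∫_0^3 u(x) φ'(x) dx = ∫_0^3 (4*x^4 - 10*x^3 + 2*x^2 + 4*x + 3) dx. Term by term:
  ∫_0^3 4*x^4 dx = 972/5;  ∫_0^3 -10*x^3 dx = -405/2;  ∫_0^3 2*x^2 dx = 18;
  ∫_0^3 4*x dx = 18;  ∫_0^3 3 dx = 9.
Sum: 972/5 − 405/2 + 18 + 18 + 9 = 369/10.
So LHS = 369/10.
∫_0^3 v(x) φ(x) dx = ∫_0^3 (12*x^4 - 44*x^3 + 20*x^2 + 12*x) dx. Term by term:
  ∫_0^3 12*x^4 dx = 2916/5;  ∫_0^3 -44*x^3 dx = -891;  ∫_0^3 20*x^2 dx = 180;
  ∫_0^3 12*x dx = 54.
Sum: 2916/5 − 891 + 180 + 54 = -369/5.
So RHS = -∫_0^3 v(x) φ(x) dx = 369/5.
LHS − RHS = -369/10 ≠ 0, so the identity fails.
(For a valid weak derivative the identity must hold for EVERY test function, in particular this one. The failure shows v is NOT the weak derivative of u.)
Correct weak derivative would be u'(x) = -6*x**2 + 4*x + 2.


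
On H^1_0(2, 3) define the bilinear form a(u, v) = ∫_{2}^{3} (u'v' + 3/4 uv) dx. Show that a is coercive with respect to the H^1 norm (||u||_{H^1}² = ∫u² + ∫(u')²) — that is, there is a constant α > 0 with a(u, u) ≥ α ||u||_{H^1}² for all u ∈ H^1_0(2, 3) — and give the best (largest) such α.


α = (3/4 + π^2)/(1 + π^2)

Coercivity of a(·,·) on H^1_0(2, 3) means a(u, u) ≥ α ||u||_{H^1}² for every u ∈ H^1_0.
The interval has length L = 1, and Poincaré/coercivity depend only on L. Here a(u, u) = ∫(u')² + (3/4)·∫u².
Here 0 < c = 3/4 < 1. The condition a(u,u) ≥ α||u||_{H^1}² reads (1−α)∫(u')² ≥ (α−c)∫u². Any admissible α is ≤ 1 (rapidly oscillating u have ∫u²/∫(u')² → 0), and α = 1 would force 0 ≥ (1−c)∫u², impossible since c < 1; so 1−α > 0. By the sharp Poincaré inequality on H^1_0 of an interval of length L, ∫(u')² ≥ (π/L)²∫u² with equality for the first sine mode sin(π(x−x₀)/L) (x₀ the left endpoint), so the inequality holds for all u iff (1−α)(π/L)² ≥ α − c, i.e. α ≤ ((π/L)² + c)/((π/L)² + 1) = (1 + c(L/π)²)/(1 + (L/π)²). With (π/L)² = π^2 and c = 3/4, the largest admissible constant is α = ((π/L)² + c)/((π/L)² + 1).
Simplifying, α = (3/4 + π^2)/(1 + π^2).


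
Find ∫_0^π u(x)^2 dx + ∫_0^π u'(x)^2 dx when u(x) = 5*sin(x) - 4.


||u||_{H^1(0,π)}^2 = -80 + 41*π

u'(x) = 5*cos(x).
Expand u² and (u')² and integrate term by term on (0, π), using: for integers n ≥ 1, ∫_0^π sin²(nx) dx = ∫_0^π cos²(nx) dx = π/2; for n ≠ n', ∫_0^π sin(nx)sin(n'x) dx = ∫_0^π cos(nx)cos(n'x) dx = 0; and by product-to-sum, ∫_0^π sin(nx)cos(n'x) dx = ½∫_0^π [sin((n+n')x) + sin((n−n')x)] dx, which is 0 when n+n' is even and 2n/(n²−n'²) when n+n' is odd (it need not vanish on (0, π)). For the constant mode: ∫_0^π 1 dx = π, ∫_0^π cos(nx) dx = 0, ∫_0^π sin(nx) dx = (1−(−1)^n)/n.
  u² squared terms: (-4)²·∫1 dx = 16·π = 16*π;  (5)²·∫sin(x)² dx = 25·π/2 = 25*π/2.
  u² cross terms: 2·(-4)·(5)·∫1·sin(x) dx = -40·(2) = -80.
  So ∫_0^π u² dx = 16*π + 25*π/2 − 80 = -80 + 57*π/2.
  (u')² squared terms: (5)²·∫cos(x)² dx = 25·π/2 = 25*π/2.
  So ∫_0^π (u')² dx = 25*π/2.
||u||_{H^1}^2 = (-80 + 57*π/2) + (25*π/2) = -80 + 41*π.


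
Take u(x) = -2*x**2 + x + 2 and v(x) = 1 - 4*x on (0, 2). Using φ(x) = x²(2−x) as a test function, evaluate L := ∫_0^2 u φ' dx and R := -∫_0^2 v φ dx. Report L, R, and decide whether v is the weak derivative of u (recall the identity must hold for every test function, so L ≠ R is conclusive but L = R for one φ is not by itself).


LHS = 76/15, RHS = 76/15. Yes, v = u' weakly.

u(x) = -2*x**2 + x + 2, classical derivative u'(x) = 1 - 4*x.
φ(x) = x²(2−x), so φ'(x) = x*(4 - 3*x).
Note φ(0) = φ(2) = 0, so the boundary term u·φ vanishes.
LHS = ∫_0^2 u(x) φ'(x) dx = ∫_0^2 (6*x^4 - 11*x^3 - 2*x^2 + 8*x) dx. Term by term:
  ∫_0^2 6*x^4 dx = 192/5;  ∫_0^2 -11*x^3 dx = -44;  ∫_0^2 -2*x^2 dx = -16/3;
  ∫_0^2 8*x dx = 16.
Sum: 192/5 − 44 − 16/3 + 16 = 76/15.
So LHS = 76/15.
∫_0^2 v(x) φ(x) dx = ∫_0^2 (4*x^4 - 9*x^3 + 2*x^2) dx. Term by term:
  ∫_0^2 4*x^4 dx = 128/5;  ∫_0^2 -9*x^3 dx = -36;  ∫_0^2 2*x^2 dx = 16/3.
Sum: 128/5 − 36 + 16/3 = -76/15.
So RHS = -∫_0^2 v(x) φ(x) dx = 76/15.
LHS = RHS, so the identity holds for this test φ.
Moreover u is smooth here and v(x) = u'(x) = 1 - 4*x pointwise, so the identity holds for every test function. Hence v is the weak derivative of u.


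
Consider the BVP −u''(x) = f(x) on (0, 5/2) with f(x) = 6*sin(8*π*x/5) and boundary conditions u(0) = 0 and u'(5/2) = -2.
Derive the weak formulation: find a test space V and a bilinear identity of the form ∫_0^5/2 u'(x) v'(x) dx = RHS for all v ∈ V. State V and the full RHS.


V = {v ∈ H^1(0, 5/2) : v(0) = 0} (test functions vanish at x = 0 where u is specified); weak form: ∫_0^5/2 u'v' dx = ∫_0^5/2 (6*sin(8*π*x/5)) v dx − 2·v(5/2) for all v ∈ V.

Multiply both sides by a test function v and integrate from 0 to 5/2:
  ∫_0^5/2 −u''(x) v(x) dx = ∫_0^5/2 f(x) v(x) dx.
Integrate the LHS by parts once:
  ∫_0^5/2 −u'' v dx = −[u'(x) v(x)]_0^5/2 + ∫_0^5/2 u'(x) v'(x) dx.
Thus ∫_0^5/2 u'(x) v'(x) dx = ∫_0^5/2 f(x) v(x) dx + [u'(x) v(x)]_0^5/2.
Choose V so that boundary terms are either known or forced to vanish.
Mixed BC: u(0) = 0 (Dirichlet) and u'(5/2) = -2 (Neumann). Define V = {v ∈ H^1(0, 5/2) : v(0) = 0}. Then [u' v]_0^5/2 = u'(5/2)·v(5/2) − u'(0)·0 = − 2·v(5/2).
Weak formulation: find u (satisfying any essential BC) such that ∫_0^5/2 u'(x) v'(x) dx = ∫_0^5/2 f v dx − 2·v(5/2) for all v ∈ V (Dirichlet at 0 absorbed into V; Neumann datum at x = 5/2 contributes the boundary term).
Substituting f(x) = 6*sin(8*π*x/5), the right-hand side is ∫_0^5/2 (6*sin(8*π*x/5)) v dx − 2·v(5/2).


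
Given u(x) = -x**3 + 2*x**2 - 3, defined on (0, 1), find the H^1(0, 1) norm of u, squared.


||u||_{H^1}^2 = 1661/210

The H^1 norm (squared) on an interval (0, L) is
  ||u||_{H^1}^2 = ∫_0^L u(x)^2 dx + ∫_0^L u'(x)^2 dx.
Compute u'(x) = -3*x**2 + 4*x.
Then u(x)^2 = x**6 - 4*x**5 + 4*x**4 + 6*x**3 - 12*x**2 + 9 and u'(x)^2 = 9*x**4 - 24*x**3 + 16*x**2.
Integrate each monomial from 0 to 1 using ∫_0^1 c·x^n dx = c·1^(n+1)/(n+1):
  ∫_0^1 u(x)^2 dx = ∫_0^1 (x^6 - 4*x^5 + 4*x^4 + 6*x^3 - 12*x^2 + 9) dx. Term by term:
    ∫_0^1 x^6 dx = 1/7;  ∫_0^1 -4*x^5 dx = -2/3;  ∫_0^1 4*x^4 dx = 4/5;
    ∫_0^1 6*x^3 dx = 3/2;  ∫_0^1 -12*x^2 dx = -4;  ∫_0^1 9 dx = 9.
  Sum: 1/7 − 2/3 + 4/5 + 3/2 − 4 + 9 = 1423/210.
  ∫_0^1 u'(x)^2 dx = ∫_0^1 (9*x^4 - 24*x^3 + 16*x^2) dx. Term by term:
    ∫_0^1 9*x^4 dx = 9/5;  ∫_0^1 -24*x^3 dx = -6;  ∫_0^1 16*x^2 dx = 16/3.
  Sum: 9/5 − 6 + 16/3 = 17/15.
Adding: ||u||_{H^1}^2 = 1423/210 + 17/15 = 1661/210.


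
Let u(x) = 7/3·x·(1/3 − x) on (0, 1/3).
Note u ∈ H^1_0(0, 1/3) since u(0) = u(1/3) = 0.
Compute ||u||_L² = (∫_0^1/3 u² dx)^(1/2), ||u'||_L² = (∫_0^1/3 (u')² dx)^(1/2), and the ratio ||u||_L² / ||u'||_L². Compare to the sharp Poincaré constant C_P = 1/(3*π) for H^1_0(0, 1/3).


||u||_L² / ||u'||_L² = sqrt(10)/30 < C_P = 1/(3*π).

u(x) = 7/3·x·(1/3 − x), so u'(x) = 7/9 - 14*x/3.
u(x) = 7/3·x·(1/3 − x) vanishes at x = 0 and x = 1/3, so u ∈ H^1_0(0, 1/3). Differentiate via the product rule and integrate the resulting polynomials term by term.
  ∫_0^1/3 u² dx = ∫_0^1/3 (49*x^4/9 - 98*x^3/27 + 49*x^2/81) dx. Term by term:
    ∫_0^1/3 49*x^4/9 dx = 49/10935;  ∫_0^1/3 -98*x^3/27 dx = -49/4374;  ∫_0^1/3 49*x^2/81 dx = 49/6561.
  Sum: 49/10935 − 49/4374 + 49/6561 = 49/65610.
  ∫_0^1/3 (u')² dx = ∫_0^1/3 (196*x^2/9 - 196*x/27 + 49/81) dx. Term by term:
    ∫_0^1/3 196*x^2/9 dx = 196/729;  ∫_0^1/3 -196*x/27 dx = -98/243;  ∫_0^1/3 49/81 dx = 49/243.
  Sum: 196/729 − 98/243 + 49/243 = 49/729.
∫_0^1/3 u² dx = 49/65610, so ||u||_L² = 7*sqrt(10)/810.
∫_0^1/3 (u')² dx = 49/729, so ||u'||_L² = 7/27.
Ratio ||u||_L² / ||u'||_L² = sqrt(10)/30.
Sharp Poincaré constant on H^1_0(0, 1/3) is C_P = L/π = 1/(3*π), achieved by sin(3*π·x).
A polynomial bump cannot attain the sharp Poincaré constant (only the first sine eigenfunction does), so the ratio is strictly less than C_P, consistent with ||u||_L² ≤ C_P ||u'||_L².


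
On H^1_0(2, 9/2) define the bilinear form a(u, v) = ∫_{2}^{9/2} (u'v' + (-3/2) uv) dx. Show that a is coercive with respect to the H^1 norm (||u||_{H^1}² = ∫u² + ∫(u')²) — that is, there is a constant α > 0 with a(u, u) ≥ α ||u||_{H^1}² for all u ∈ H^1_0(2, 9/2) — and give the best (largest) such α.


α = (-75 + 8*π^2)/(2*(25 + 4*π^2))

Coercivity of a(·,·) on H^1_0(2, 9/2) means a(u, u) ≥ α ||u||_{H^1}² for every u ∈ H^1_0.
The interval has length L = 5/2, and Poincaré/coercivity depend only on L. Here a(u, u) = ∫(u')² + (-3/2)·∫u².
Here c = -3/2 < 0 with |c| < (π/L)² = 4*π^2/25, so coercivity still holds. The condition a(u,u) ≥ α||u||_{H^1}² reads (1−α)∫(u')² ≥ (α−c)∫u². Any admissible α is ≤ 1 (rapidly oscillating u have ∫u²/∫(u')² → 0), and α = 1 would force 0 ≥ (1−c)∫u², impossible since c < 1; so 1−α > 0. By the sharp Poincaré inequality on H^1_0 of an interval of length L, ∫(u')² ≥ (π/L)²∫u² with equality for the first sine mode sin(π(x−x₀)/L) (x₀ the left endpoint), so the inequality holds for all u iff (1−α)(π/L)² ≥ α − c, i.e. α ≤ ((π/L)² + c)/((π/L)² + 1) = (1 + c(L/π)²)/(1 + (L/π)²). (Direct route, valid since c ≤ 0: Poincaré gives c∫u² ≥ c(L/π)²∫(u')², so a(u,u) ≥ (1 + c(L/π)²)∫(u')², while ||u||_{H^1}² ≤ (1 + (L/π)²)∫(u')²; dividing yields the same α.) With (π/L)² = 4*π^2/25 and c = -3/2, the largest admissible constant is α = ((π/L)² + c)/((π/L)² + 1).
Simplifying, α = (-75 + 8*π^2)/(2*(25 + 4*π^2)).


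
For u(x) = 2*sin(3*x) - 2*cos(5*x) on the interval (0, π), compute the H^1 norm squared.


||u||_{H^1(0,π)}^2 = 72*π

u'(x) = 10*sin(5*x) + 6*cos(3*x).
Expand u² and (u')² and integrate term by term on (0, π), using: for integers n ≥ 1, ∫_0^π sin²(nx) dx = ∫_0^π cos²(nx) dx = π/2; for n ≠ n', ∫_0^π sin(nx)sin(n'x) dx = ∫_0^π cos(nx)cos(n'x) dx = 0; and by product-to-sum, ∫_0^π sin(nx)cos(n'x) dx = ½∫_0^π [sin((n+n')x) + sin((n−n')x)] dx, which is 0 when n+n' is even and 2n/(n²−n'²) when n+n' is odd (it need not vanish on (0, π)).
  u² squared terms: (-2)²·∫cos(5x)² dx = 4·π/2 = 2*π;  (2)²·∫sin(3x)² dx = 4·π/2 = 2*π.
  u² cross terms: 2·(-2)·(2)·∫cos(5x)·sin(3x) dx = -8·(0) = 0.
  So ∫_0^π u² dx = 2*π + 2*π + 0 = 4*π.
  (u')² squared terms: (6)²·∫cos(3x)² dx = 36·π/2 = 18*π;  (10)²·∫sin(5x)² dx = 100·π/2 = 50*π.
  (u')² cross terms: 2·(6)·(10)·∫cos(3x)·sin(5x) dx = 120·(0) = 0.
  So ∫_0^π (u')² dx = 18*π + 50*π + 0 = 68*π.
||u||_{H^1}^2 = (4*π) + (68*π) = 72*π.


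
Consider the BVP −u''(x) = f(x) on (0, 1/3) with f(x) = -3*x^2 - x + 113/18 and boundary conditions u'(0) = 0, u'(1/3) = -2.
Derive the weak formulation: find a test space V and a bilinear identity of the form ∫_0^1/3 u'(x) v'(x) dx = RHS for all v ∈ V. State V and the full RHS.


V = H^1(0, 1/3) (v unrestricted at boundary; u is determined up to an additive constant); weak form: ∫_0^1/3 u'v' dx = ∫_0^1/3 (-3*x^2 - x + 113/18) v dx − 2·v(1/3) for all v ∈ V.

Multiply both sides by a test function v and integrate from 0 to 1/3:
  ∫_0^1/3 −u''(x) v(x) dx = ∫_0^1/3 f(x) v(x) dx.
Integrate the LHS by parts once:
  ∫_0^1/3 −u'' v dx = −[u'(x) v(x)]_0^1/3 + ∫_0^1/3 u'(x) v'(x) dx.
Thus ∫_0^1/3 u'(x) v'(x) dx = ∫_0^1/3 f(x) v(x) dx + [u'(x) v(x)]_0^1/3.
Choose V so that boundary terms are either known or forced to vanish.
u has inhomogeneous Neumann u'(0) = 0, u'(1/3) = -2. [u' v]_0^1/3 = (-2)·v(1/3) − (0)·v(0) = − 2·v(1/3). Take V = H^1(0, 1/3); boundary term becomes part of RHS.
Weak formulation: find u (satisfying any essential BC) such that ∫_0^1/3 u'(x) v'(x) dx = ∫_0^1/3 f v dx − 2·v(1/3) for all v ∈ V (Neumann data are natural BCs: they enter the RHS as boundary terms).
Substituting f(x) = -3*x^2 - x + 113/18, the right-hand side is ∫_0^1/3 (-3*x^2 - x + 113/18) v dx − 2·v(1/3).
Compatibility check (pure Neumann): taking v ≡ 1 ∈ V gives 0 = ∫_0^1/3 f dx + (-2) − (0), i.e. ∫_0^1/3 f dx must equal u'(0) − u'(1/3) = 2. Indeed ∫_0^1/3 (-3*x^2 - x + 113/18) dx = 2, so the data are compatible. The solution is then unique only up to an additive constant (fix it e.g. by requiring ∫_0^1/3 u dx = 0).


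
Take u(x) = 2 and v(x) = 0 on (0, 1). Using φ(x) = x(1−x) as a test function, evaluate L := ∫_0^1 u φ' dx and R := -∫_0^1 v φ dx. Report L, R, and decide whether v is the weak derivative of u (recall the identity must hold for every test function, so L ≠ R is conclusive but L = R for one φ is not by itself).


LHS = 0, RHS = 0. Yes, v = u' weakly.

u(x) = 2, classical derivative u'(x) = 0.
φ(x) = x(1−x), so φ'(x) = 1 - 2*x.
Note φ(0) = φ(1) = 0, so the boundary term u·φ vanishes.
LHS = ∫_0^1 u(x) φ'(x) dx = ∫_0^1 (2 - 4*x) dx. Term by term:
  ∫_0^1 -4*x dx = -2;  ∫_0^1 2 dx = 2.
Sum: -2 + 2 = 0.
So LHS = 0.
∫_0^1 v(x) φ(x) dx = ∫_0^1 (0) dx. Term by term:
  ∫_0^1 0 dx = 0.
So RHS = -∫_0^1 v(x) φ(x) dx = 0.
LHS = RHS, so the identity holds for this test φ.
Moreover u is smooth here and v(x) = u'(x) = 0 pointwise, so the identity holds for every test function. Hence v is the weak derivative of u.


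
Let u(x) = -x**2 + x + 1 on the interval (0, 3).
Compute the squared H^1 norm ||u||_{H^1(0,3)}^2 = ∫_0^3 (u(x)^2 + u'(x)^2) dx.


||u||_{H^1}^2 = 321/10

The H^1 norm (squared) on an interval (0, L) is
  ||u||_{H^1}^2 = ∫_0^L u(x)^2 dx + ∫_0^L u'(x)^2 dx.
Compute u'(x) = 1 - 2*x.
Then u(x)^2 = x**4 - 2*x**3 - x**2 + 2*x + 1 and u'(x)^2 = 4*x**2 - 4*x + 1.
Integrate each monomial from 0 to 3 using ∫_0^3 c·x^n dx = c·3^(n+1)/(n+1):
  ∫_0^3 u(x)^2 dx = ∫_0^3 (x^4 - 2*x^3 - x^2 + 2*x + 1) dx. Term by term:
    ∫_0^3 x^4 dx = 243/5;  ∫_0^3 -2*x^3 dx = -81/2;  ∫_0^3 -x^2 dx = -9;
    ∫_0^3 2*x dx = 9;  ∫_0^3 1 dx = 3.
  Sum: 243/5 − 81/2 − 9 + 9 + 3 = 111/10.
  ∫_0^3 u'(x)^2 dx = ∫_0^3 (4*x^2 - 4*x + 1) dx. Term by term:
    ∫_0^3 4*x^2 dx = 36;  ∫_0^3 -4*x dx = -18;  ∫_0^3 1 dx = 3.
  Sum: 36 − 18 + 3 = 21.
Adding: ||u||_{H^1}^2 = 111/10 + 21 = 321/10.


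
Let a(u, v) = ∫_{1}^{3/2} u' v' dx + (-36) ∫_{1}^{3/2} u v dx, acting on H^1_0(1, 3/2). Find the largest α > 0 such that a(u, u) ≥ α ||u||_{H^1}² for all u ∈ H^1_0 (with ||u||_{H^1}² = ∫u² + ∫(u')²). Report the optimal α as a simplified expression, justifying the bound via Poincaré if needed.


α = 4*(-9 + π^2)/(1 + 4*π^2)

Coercivity of a(·,·) on H^1_0(1, 3/2) means a(u, u) ≥ α ||u||_{H^1}² for every u ∈ H^1_0.
The interval has length L = 1/2, and Poincaré/coercivity depend only on L. Here a(u, u) = ∫(u')² + (-36)·∫u².
Here c = -36 < 0 with |c| < (π/L)² = 4*π^2, so coercivity still holds. The condition a(u,u) ≥ α||u||_{H^1}² reads (1−α)∫(u')² ≥ (α−c)∫u². Any admissible α is ≤ 1 (rapidly oscillating u have ∫u²/∫(u')² → 0), and α = 1 would force 0 ≥ (1−c)∫u², impossible since c < 1; so 1−α > 0. By the sharp Poincaré inequality on H^1_0 of an interval of length L, ∫(u')² ≥ (π/L)²∫u² with equality for the first sine mode sin(π(x−x₀)/L) (x₀ the left endpoint), so the inequality holds for all u iff (1−α)(π/L)² ≥ α − c, i.e. α ≤ ((π/L)² + c)/((π/L)² + 1) = (1 + c(L/π)²)/(1 + (L/π)²). (Direct route, valid since c ≤ 0: Poincaré gives c∫u² ≥ c(L/π)²∫(u')², so a(u,u) ≥ (1 + c(L/π)²)∫(u')², while ||u||_{H^1}² ≤ (1 + (L/π)²)∫(u')²; dividing yields the same α.) With (π/L)² = 4*π^2 and c = -36, the largest admissible constant is α = ((π/L)² + c)/((π/L)² + 1).
Simplifying, α = 4*(-9 + π^2)/(1 + 4*π^2).


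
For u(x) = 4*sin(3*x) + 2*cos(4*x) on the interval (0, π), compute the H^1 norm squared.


||u||_{H^1(0,π)}^2 = -1632/7 + 114*π

u'(x) = -8*sin(4*x) + 12*cos(3*x).
Expand u² and (u')² and integrate term by term on (0, π), using: for integers n ≥ 1, ∫_0^π sin²(nx) dx = ∫_0^π cos²(nx) dx = π/2; for n ≠ n', ∫_0^π sin(nx)sin(n'x) dx = ∫_0^π cos(nx)cos(n'x) dx = 0; and by product-to-sum, ∫_0^π sin(nx)cos(n'x) dx = ½∫_0^π [sin((n+n')x) + sin((n−n')x)] dx, which is 0 when n+n' is even and 2n/(n²−n'²) when n+n' is odd (it need not vanish on (0, π)).
  u² squared terms: (2)²·∫cos(4x)² dx = 4·π/2 = 2*π;  (4)²·∫sin(3x)² dx = 16·π/2 = 8*π.
  u² cross terms: 2·(2)·(4)·∫cos(4x)·sin(3x) dx = 16·(-6/7) = -96/7.
  So ∫_0^π u² dx = 2*π + 8*π − 96/7 = -96/7 + 10*π.
  (u')² squared terms: (-8)²·∫sin(4x)² dx = 64·π/2 = 32*π;  (12)²·∫cos(3x)² dx = 144·π/2 = 72*π.
  (u')² cross terms: 2·(-8)·(12)·∫sin(4x)·cos(3x) dx = -192·(8/7) = -1536/7.
  So ∫_0^π (u')² dx = 32*π + 72*π − 1536/7 = -1536/7 + 104*π.
||u||_{H^1}^2 = (-96/7 + 10*π) + (-1536/7 + 104*π) = -1632/7 + 114*π.


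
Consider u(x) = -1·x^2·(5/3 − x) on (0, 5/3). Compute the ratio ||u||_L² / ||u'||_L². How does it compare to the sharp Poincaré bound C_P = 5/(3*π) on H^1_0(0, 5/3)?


||u||_L² / ||u'||_L² = 5*sqrt(14)/42 < C_P = 5/(3*π).

u(x) = -1·x^2·(5/3 − x), so u'(x) = x*(9*x - 10)/3.
u(x) = -1·x^2·(5/3 − x) vanishes at x = 0 and x = 5/3, so u ∈ H^1_0(0, 5/3). Differentiate via the product rule and integrate the resulting polynomials term by term.
  ∫_0^5/3 u² dx = ∫_0^5/3 (x^6 - 10*x^5/3 + 25*x^4/9) dx. Term by term:
    ∫_0^5/3 x^6 dx = 78125/15309;  ∫_0^5/3 -10*x^5/3 dx = -78125/6561;  ∫_0^5/3 25*x^4/9 dx = 15625/2187.
  Sum: 78125/15309 − 78125/6561 + 15625/2187 = 15625/45927.
  ∫_0^5/3 (u')² dx = ∫_0^5/3 (9*x^4 - 20*x^3 + 100*x^2/9) dx. Term by term:
    ∫_0^5/3 9*x^4 dx = 625/27;  ∫_0^5/3 -20*x^3 dx = -3125/81;  ∫_0^5/3 100*x^2/9 dx = 12500/729.
  Sum: 625/27 − 3125/81 + 12500/729 = 1250/729.
∫_0^5/3 u² dx = 15625/45927, so ||u||_L² = 125*sqrt(7)/567.
∫_0^5/3 (u')² dx = 1250/729, so ||u'||_L² = 25*sqrt(2)/27.
Ratio ||u||_L² / ||u'||_L² = 5*sqrt(14)/42.
Sharp Poincaré constant on H^1_0(0, 5/3) is C_P = L/π = 5/(3*π), achieved by sin(3*π/5·x).
A polynomial bump cannot attain the sharp Poincaré constant (only the first sine eigenfunction does), so the ratio is strictly less than C_P, consistent with ||u||_L² ≤ C_P ||u'||_L².


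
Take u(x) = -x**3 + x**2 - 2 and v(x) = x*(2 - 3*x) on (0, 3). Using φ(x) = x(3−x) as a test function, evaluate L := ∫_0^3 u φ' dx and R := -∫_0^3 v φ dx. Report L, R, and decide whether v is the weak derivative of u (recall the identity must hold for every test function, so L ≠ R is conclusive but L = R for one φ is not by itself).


LHS = 459/20, RHS = 459/20. Yes, v = u' weakly.

u(x) = -x**3 + x**2 - 2, classical derivative u'(x) = -3*x**2 + 2*x.
φ(x) = x(3−x), so φ'(x) = 3 - 2*x.
Note φ(0) = φ(3) = 0, so the boundary term u·φ vanishes.
LHS = ∫_0^3 u(x) φ'(x) dx = ∫_0^3 (2*x^4 - 5*x^3 + 3*x^2 + 4*x - 6) dx. Term by term:
  ∫_0^3 2*x^4 dx = 486/5;  ∫_0^3 -5*x^3 dx = -405/4;  ∫_0^3 3*x^2 dx = 27;
  ∫_0^3 4*x dx = 18;  ∫_0^3 -6 dx = -18.
Sum: 486/5 − 405/4 + 27 + 18 − 18 = 459/20.
So LHS = 459/20.
∫_0^3 v(x) φ(x) dx = ∫_0^3 (3*x^4 - 11*x^3 + 6*x^2) dx. Term by term:
  ∫_0^3 3*x^4 dx = 729/5;  ∫_0^3 -11*x^3 dx = -891/4;  ∫_0^3 6*x^2 dx = 54.
Sum: 729/5 − 891/4 + 54 = -459/20.
So RHS = -∫_0^3 v(x) φ(x) dx = 459/20.
LHS = RHS, so the identity holds for this test φ.
Moreover u is smooth here and v(x) = u'(x) = -3*x**2 + 2*x pointwise, so the identity holds for every test function. Hence v is the weak derivative of u.


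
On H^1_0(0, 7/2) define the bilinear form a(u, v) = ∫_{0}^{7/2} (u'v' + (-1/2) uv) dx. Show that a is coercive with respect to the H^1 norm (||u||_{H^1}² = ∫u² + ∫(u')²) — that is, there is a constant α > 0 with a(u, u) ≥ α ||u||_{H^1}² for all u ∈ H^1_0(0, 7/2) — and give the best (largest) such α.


α = (-49 + 8*π^2)/(2*(4*π^2 + 49))

Coercivity of a(·,·) on H^1_0(0, 7/2) means a(u, u) ≥ α ||u||_{H^1}² for every u ∈ H^1_0.
The interval has length L = 7/2, and Poincaré/coercivity depend only on L. Here a(u, u) = ∫(u')² + (-1/2)·∫u².
Here c = -1/2 < 0 with |c| < (π/L)² = 4*π^2/49, so coercivity still holds. The condition a(u,u) ≥ α||u||_{H^1}² reads (1−α)∫(u')² ≥ (α−c)∫u². Any admissible α is ≤ 1 (rapidly oscillating u have ∫u²/∫(u')² → 0), and α = 1 would force 0 ≥ (1−c)∫u², impossible since c < 1; so 1−α > 0. By the sharp Poincaré inequality on H^1_0 of an interval of length L, ∫(u')² ≥ (π/L)²∫u² with equality for the first sine mode sin(π(x−x₀)/L) (x₀ the left endpoint), so the inequality holds for all u iff (1−α)(π/L)² ≥ α − c, i.e. α ≤ ((π/L)² + c)/((π/L)² + 1) = (1 + c(L/π)²)/(1 + (L/π)²). (Direct route, valid since c ≤ 0: Poincaré gives c∫u² ≥ c(L/π)²∫(u')², so a(u,u) ≥ (1 + c(L/π)²)∫(u')², while ||u||_{H^1}² ≤ (1 + (L/π)²)∫(u')²; dividing yields the same α.) With (π/L)² = 4*π^2/49 and c = -1/2, the largest admissible constant is α = ((π/L)² + c)/((π/L)² + 1).
Simplifying, α = (-49 + 8*π^2)/(2*(4*π^2 + 49)).


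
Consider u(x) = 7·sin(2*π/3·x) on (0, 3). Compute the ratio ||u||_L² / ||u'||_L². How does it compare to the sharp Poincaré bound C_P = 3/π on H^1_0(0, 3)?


||u||_L² / ||u'||_L² = 3/(2*π) < C_P = 3/π.

u(x) = 7·sin(2*π/3·x), so u'(x) = 14*π*cos(2*π*x/3)/3.
Writing u(x) = A·sin(kπx/L) with A = 7 and k = 2, use ∫_0^L sin²(kπx/L) dx = L/2 and ∫_0^L cos²(kπx/L) dx = L/2.
u² = 49·sin²(2*π/3·x) and (u')² = 196*π^2/9·cos²(2*π/3·x), and each of sin², cos² integrates to L/2 = 3/2 over (0, 3).
∫_0^3 u² dx = 147/2, so ||u||_L² = 7*sqrt(6)/2.
∫_0^3 (u')² dx = 98*π^2/3, so ||u'||_L² = 7*sqrt(6)*π/3.
Ratio ||u||_L² / ||u'||_L² = 3/(2*π).
Sharp Poincaré constant on H^1_0(0, 3) is C_P = L/π = 3/π, achieved by sin(π/3·x).
This is the k = 2 harmonic; the ratio L/(kπ) is strictly less than C_P = L/π, consistent with the sharp inequality ||u||_L² ≤ C_P ||u'||_L².


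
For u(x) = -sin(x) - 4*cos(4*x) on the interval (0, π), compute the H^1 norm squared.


||u||_{H^1(0,π)}^2 = -272/15 + 137*π

u'(x) = 16*sin(4*x) - cos(x).
Expand u² and (u')² and integrate term by term on (0, π), using: for integers n ≥ 1, ∫_0^π sin²(nx) dx = ∫_0^π cos²(nx) dx = π/2; for n ≠ n', ∫_0^π sin(nx)sin(n'x) dx = ∫_0^π cos(nx)cos(n'x) dx = 0; and by product-to-sum, ∫_0^π sin(nx)cos(n'x) dx = ½∫_0^π [sin((n+n')x) + sin((n−n')x)] dx, which is 0 when n+n' is even and 2n/(n²−n'²) when n+n' is odd (it need not vanish on (0, π)).
  u² squared terms: (-1)²·∫sin(x)² dx = 1·π/2 = π/2;  (-4)²·∫cos(4x)² dx = 16·π/2 = 8*π.
  u² cross terms: 2·(-1)·(-4)·∫sin(x)·cos(4x) dx = 8·(-2/15) = -16/15.
  So ∫_0^π u² dx = π/2 + 8*π − 16/15 = -16/15 + 17*π/2.
  (u')² squared terms: (-1)²·∫cos(x)² dx = 1·π/2 = π/2;  (16)²·∫sin(4x)² dx = 256·π/2 = 128*π.
  (u')² cross terms: 2·(-1)·(16)·∫cos(x)·sin(4x) dx = -32·(8/15) = -256/15.
  So ∫_0^π (u')² dx = π/2 + 128*π − 256/15 = -256/15 + 257*π/2.
||u||_{H^1}^2 = (-16/15 + 17*π/2) + (-256/15 + 257*π/2) = -272/15 + 137*π.


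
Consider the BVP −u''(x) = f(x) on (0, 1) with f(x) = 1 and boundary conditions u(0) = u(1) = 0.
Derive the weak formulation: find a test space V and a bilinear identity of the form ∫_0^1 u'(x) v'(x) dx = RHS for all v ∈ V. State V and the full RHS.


V = H^1_0(0, 1) (so v(0) = v(1) = 0); weak form: ∫_0^1 u'v' dx = ∫_0^1 (1) v dx for all v ∈ V.

Multiply both sides by a test function v and integrate from 0 to 1:
  ∫_0^1 −u''(x) v(x) dx = ∫_0^1 f(x) v(x) dx.
Integrate the LHS by parts once:
  ∫_0^1 −u'' v dx = −[u'(x) v(x)]_0^1 + ∫_0^1 u'(x) v'(x) dx.
Thus ∫_0^1 u'(x) v'(x) dx = ∫_0^1 f(x) v(x) dx + [u'(x) v(x)]_0^1.
Choose V so that boundary terms are either known or forced to vanish.
u is Dirichlet: u(0) = u(1) = 0. Let V = H^1_0(0, 1); then v(0) = v(1) = 0, and [u' v]_0^1 = 0.
Weak formulation: find u (satisfying any essential BC) such that ∫_0^1 u'(x) v'(x) dx = ∫_0^1 f v dx for all v ∈ V.
Substituting f(x) = 1, the right-hand side is ∫_0^1 (1) v dx.


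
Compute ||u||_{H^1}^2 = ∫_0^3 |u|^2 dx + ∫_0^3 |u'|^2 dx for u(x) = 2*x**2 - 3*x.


||u||_{H^1}^2 = 477/5

The H^1 norm (squared) on an interval (0, L) is
  ||u||_{H^1}^2 = ∫_0^L u(x)^2 dx + ∫_0^L u'(x)^2 dx.
Compute u'(x) = 4*x - 3.
Then u(x)^2 = 4*x**4 - 12*x**3 + 9*x**2 and u'(x)^2 = 16*x**2 - 24*x + 9.
Integrate each monomial from 0 to 3 using ∫_0^3 c·x^n dx = c·3^(n+1)/(n+1):
  ∫_0^3 u(x)^2 dx = ∫_0^3 (4*x^4 - 12*x^3 + 9*x^2) dx. Term by term:
    ∫_0^3 4*x^4 dx = 972/5;  ∫_0^3 -12*x^3 dx = -243;  ∫_0^3 9*x^2 dx = 81.
  Sum: 972/5 − 243 + 81 = 162/5.
  ∫_0^3 u'(x)^2 dx = ∫_0^3 (16*x^2 - 24*x + 9) dx. Term by term:
    ∫_0^3 16*x^2 dx = 144;  ∫_0^3 -24*x dx = -108;  ∫_0^3 9 dx = 27.
  Sum: 144 − 108 + 27 = 63.
Adding: ||u||_{H^1}^2 = 162/5 + 63 = 477/5.


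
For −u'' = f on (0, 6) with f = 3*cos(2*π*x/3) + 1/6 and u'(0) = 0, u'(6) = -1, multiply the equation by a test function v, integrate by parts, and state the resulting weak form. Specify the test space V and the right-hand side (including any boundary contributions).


V = H^1(0, 6) (v unrestricted at boundary; u is determined up to an additive constant); weak form: ∫_0^6 u'v' dx = ∫_0^6 (3*cos(2*π*x/3) + 1/6) v dx − v(6) for all v ∈ V.

Multiply both sides by a test function v and integrate from 0 to 6:
  ∫_0^6 −u''(x) v(x) dx = ∫_0^6 f(x) v(x) dx.
Integrate the LHS by parts once:
  ∫_0^6 −u'' v dx = −[u'(x) v(x)]_0^6 + ∫_0^6 u'(x) v'(x) dx.
Thus ∫_0^6 u'(x) v'(x) dx = ∫_0^6 f(x) v(x) dx + [u'(x) v(x)]_0^6.
Choose V so that boundary terms are either known or forced to vanish.
u has inhomogeneous Neumann u'(0) = 0, u'(6) = -1. [u' v]_0^6 = (-1)·v(6) − (0)·v(0) = − v(6). Take V = H^1(0, 6); boundary term becomes part of RHS.
Weak formulation: find u (satisfying any essential BC) such that ∫_0^6 u'(x) v'(x) dx = ∫_0^6 f v dx − v(6) for all v ∈ V (Neumann data are natural BCs: they enter the RHS as boundary terms).
Substituting f(x) = 3*cos(2*π*x/3) + 1/6, the right-hand side is ∫_0^6 (3*cos(2*π*x/3) + 1/6) v dx − v(6).
Compatibility check (pure Neumann): taking v ≡ 1 ∈ V gives 0 = ∫_0^6 f dx + (-1) − (0), i.e. ∫_0^6 f dx must equal u'(0) − u'(6) = 1. Indeed ∫_0^6 (3*cos(2*π*x/3) + 1/6) dx = 1, so the data are compatible. The solution is then unique only up to an additive constant (fix it e.g. by requiring ∫_0^6 u dx = 0).


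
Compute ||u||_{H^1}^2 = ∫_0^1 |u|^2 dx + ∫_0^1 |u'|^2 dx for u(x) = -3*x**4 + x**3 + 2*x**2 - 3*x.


||u||_{H^1}^2 = 269/20

The H^1 norm (squared) on an interval (0, L) is
  ||u||_{H^1}^2 = ∫_0^L u(x)^2 dx + ∫_0^L u'(x)^2 dx.
Compute u'(x) = -12*x**3 + 3*x**2 + 4*x - 3.
Then u(x)^2 = 9*x**8 - 6*x**7 - 11*x**6 + 22*x**5 - 2*x**4 - 12*x**3 + 9*x**2 and u'(x)^2 = 144*x**6 - 72*x**5 - 87*x**4 + 96*x**3 - 2*x**2 - 24*x + 9.
Integrate each monomial from 0 to 1 using ∫_0^1 c·x^n dx = c·1^(n+1)/(n+1):
  ∫_0^1 u(x)^2 dx = ∫_0^1 (9*x^8 - 6*x^7 - 11*x^6 + 22*x^5 - 2*x^4 - 12*x^3 + 9*x^2) dx. Term by term:
    ∫_0^1 9*x^8 dx = 1;  ∫_0^1 -6*x^7 dx = -3/4;  ∫_0^1 -11*x^6 dx = -11/7;
    ∫_0^1 22*x^5 dx = 11/3;  ∫_0^1 -2*x^4 dx = -2/5;  ∫_0^1 -12*x^3 dx = -3;
    ∫_0^1 9*x^2 dx = 3.
  Sum: 1 − 3/4 − 11/7 + 11/3 − 2/5 − 3 + 3 = 817/420.
  ∫_0^1 u'(x)^2 dx = ∫_0^1 (144*x^6 - 72*x^5 - 87*x^4 + 96*x^3 - 2*x^2 - 24*x + 9) dx. Term by term:
    ∫_0^1 144*x^6 dx = 144/7;  ∫_0^1 -72*x^5 dx = -12;  ∫_0^1 -87*x^4 dx = -87/5;
    ∫_0^1 96*x^3 dx = 24;  ∫_0^1 -2*x^2 dx = -2/3;  ∫_0^1 -24*x dx = -12;
    ∫_0^1 9 dx = 9.
  Sum: 144/7 − 12 − 87/5 + 24 − 2/3 − 12 + 9 = 1208/105.
Adding: ||u||_{H^1}^2 = 817/420 + 1208/105 = 269/20.


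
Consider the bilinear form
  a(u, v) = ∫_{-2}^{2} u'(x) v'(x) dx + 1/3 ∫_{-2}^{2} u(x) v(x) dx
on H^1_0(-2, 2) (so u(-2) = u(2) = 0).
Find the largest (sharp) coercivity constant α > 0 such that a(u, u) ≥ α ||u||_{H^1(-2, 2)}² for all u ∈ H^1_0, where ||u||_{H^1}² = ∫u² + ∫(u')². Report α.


α = (16/3 + π^2)/(π^2 + 16)

Coercivity of a(·,·) on H^1_0(-2, 2) means a(u, u) ≥ α ||u||_{H^1}² for every u ∈ H^1_0.
The interval has length L = 4, and Poincaré/coercivity depend only on L. Here a(u, u) = ∫(u')² + (1/3)·∫u².
Here 0 < c = 1/3 < 1. The condition a(u,u) ≥ α||u||_{H^1}² reads (1−α)∫(u')² ≥ (α−c)∫u². Any admissible α is ≤ 1 (rapidly oscillating u have ∫u²/∫(u')² → 0), and α = 1 would force 0 ≥ (1−c)∫u², impossible since c < 1; so 1−α > 0. By the sharp Poincaré inequality on H^1_0 of an interval of length L, ∫(u')² ≥ (π/L)²∫u² with equality for the first sine mode sin(π(x−x₀)/L) (x₀ the left endpoint), so the inequality holds for all u iff (1−α)(π/L)² ≥ α − c, i.e. α ≤ ((π/L)² + c)/((π/L)² + 1) = (1 + c(L/π)²)/(1 + (L/π)²). With (π/L)² = π^2/16 and c = 1/3, the largest admissible constant is α = ((π/L)² + c)/((π/L)² + 1).
Simplifying, α = (16/3 + π^2)/(π^2 + 16).


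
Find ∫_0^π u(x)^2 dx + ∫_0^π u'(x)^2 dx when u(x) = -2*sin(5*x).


||u||_{H^1(0,π)}^2 = 52*π

u'(x) = -10*cos(5*x).
Expand u² and (u')² and integrate term by term on (0, π), using: for integers n ≥ 1, ∫_0^π sin²(nx) dx = ∫_0^π cos²(nx) dx = π/2; for n ≠ n', ∫_0^π sin(nx)sin(n'x) dx = ∫_0^π cos(nx)cos(n'x) dx = 0; and by product-to-sum, ∫_0^π sin(nx)cos(n'x) dx = ½∫_0^π [sin((n+n')x) + sin((n−n')x)] dx, which is 0 when n+n' is even and 2n/(n²−n'²) when n+n' is odd (it need not vanish on (0, π)).
  u² squared terms: (-2)²·∫sin(5x)² dx = 4·π/2 = 2*π.
  So ∫_0^π u² dx = 2*π.
  (u')² squared terms: (-10)²·∫cos(5x)² dx = 100·π/2 = 50*π.
  So ∫_0^π (u')² dx = 50*π.
||u||_{H^1}^2 = (2*π) + (50*π) = 52*π.


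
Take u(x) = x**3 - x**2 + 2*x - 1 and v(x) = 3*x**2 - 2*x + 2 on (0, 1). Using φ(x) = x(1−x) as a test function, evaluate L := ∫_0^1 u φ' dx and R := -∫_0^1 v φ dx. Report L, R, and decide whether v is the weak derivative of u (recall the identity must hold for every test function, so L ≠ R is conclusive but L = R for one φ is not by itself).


LHS = -19/60, RHS = -19/60. Yes, v = u' weakly.

u(x) = x**3 - x**2 + 2*x - 1, classical derivative u'(x) = 3*x**2 - 2*x + 2.
φ(x) = x(1−x), so φ'(x) = 1 - 2*x.
Note φ(0) = φ(1) = 0, so the boundary term u·φ vanishes.
LHS = ∫_0^1 u(x) φ'(x) dx = ∫_0^1 (-2*x^4 + 3*x^3 - 5*x^2 + 4*x - 1) dx. Term by term:
  ∫_0^1 -2*x^4 dx = -2/5;  ∫_0^1 3*x^3 dx = 3/4;  ∫_0^1 -5*x^2 dx = -5/3;
  ∫_0^1 4*x dx = 2;  ∫_0^1 -1 dx = -1.
Sum: -2/5 + 3/4 − 5/3 + 2 − 1 = -19/60.
So LHS = -19/60.
∫_0^1 v(x) φ(x) dx = ∫_0^1 (-3*x^4 + 5*x^3 - 4*x^2 + 2*x) dx. Term by term:
  ∫_0^1 -3*x^4 dx = -3/5;  ∫_0^1 5*x^3 dx = 5/4;  ∫_0^1 -4*x^2 dx = -4/3;
  ∫_0^1 2*x dx = 1.
Sum: -3/5 + 5/4 − 4/3 + 1 = 19/60.
So RHS = -∫_0^1 v(x) φ(x) dx = -19/60.
LHS = RHS, so the identity holds for this test φ.
Moreover u is smooth here and v(x) = u'(x) = 3*x**2 - 2*x + 2 pointwise, so the identity holds for every test function. Hence v is the weak derivative of u.


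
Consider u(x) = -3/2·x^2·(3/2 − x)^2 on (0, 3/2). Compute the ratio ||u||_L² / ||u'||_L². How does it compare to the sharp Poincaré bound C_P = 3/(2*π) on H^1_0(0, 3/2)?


||u||_L² / ||u'||_L² = sqrt(3)/4 < C_P = 3/(2*π).

u(x) = -3/2·x^2·(3/2 − x)^2, so u'(x) = 3*x*(-8*x^2 + 18*x - 9)/4.
u(x) = -3/2·x^2·(3/2 − x)^2 vanishes at x = 0 and x = 3/2, so u ∈ H^1_0(0, 3/2). Differentiate via the product rule and integrate the resulting polynomials term by term.
  ∫_0^3/2 u² dx = ∫_0^3/2 (9*x^8/4 - 27*x^7/2 + 243*x^6/8 - 243*x^5/8 + 729*x^4/64) dx. Term by term:
    ∫_0^3/2 9*x^8/4 dx = 19683/2048;  ∫_0^3/2 -27*x^7/2 dx = -177147/4096;  ∫_0^3/2 243*x^6/8 dx = 531441/7168;
    ∫_0^3/2 -243*x^5/8 dx = -59049/1024;  ∫_0^3/2 729*x^4/64 dx = 177147/10240.
  Sum: 19683/2048 − 177147/4096 + 531441/7168 − 59049/1024 + 177147/10240 = 19683/143360.
  ∫_0^3/2 (u')² dx = ∫_0^3/2 (36*x^6 - 162*x^5 + 1053*x^4/4 - 729*x^3/4 + 729*x^2/16) dx. Term by term:
    ∫_0^3/2 36*x^6 dx = 19683/224;  ∫_0^3/2 -162*x^5 dx = -19683/64;  ∫_0^3/2 1053*x^4/4 dx = 255879/640;
    ∫_0^3/2 -729*x^3/4 dx = -59049/256;  ∫_0^3/2 729*x^2/16 dx = 6561/128.
  Sum: 19683/224 − 19683/64 + 255879/640 − 59049/256 + 6561/128 = 6561/8960.
∫_0^3/2 u² dx = 19683/143360, so ||u||_L² = 81*sqrt(105)/2240.
∫_0^3/2 (u')² dx = 6561/8960, so ||u'||_L² = 81*sqrt(35)/560.
Ratio ||u||_L² / ||u'||_L² = sqrt(3)/4.
Sharp Poincaré constant on H^1_0(0, 3/2) is C_P = L/π = 3/(2*π), achieved by sin(2*π/3·x).
A polynomial bump cannot attain the sharp Poincaré constant (only the first sine eigenfunction does), so the ratio is strictly less than C_P, consistent with ||u||_L² ≤ C_P ||u'||_L².
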